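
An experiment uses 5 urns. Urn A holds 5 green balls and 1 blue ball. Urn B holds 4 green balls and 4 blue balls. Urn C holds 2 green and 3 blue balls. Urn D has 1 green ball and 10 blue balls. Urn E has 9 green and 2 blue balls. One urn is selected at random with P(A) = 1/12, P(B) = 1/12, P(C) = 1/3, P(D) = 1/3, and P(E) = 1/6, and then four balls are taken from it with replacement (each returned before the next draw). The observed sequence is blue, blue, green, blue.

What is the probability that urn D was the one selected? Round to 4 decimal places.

0.3931

Compute the likelihood of the observed sequence for each case: P(data | urn A) = (1/6)(1/6)(5/6)(1/6) = 0.003858; P(data | urn B) = (4/8)(4/8)(4/8)(4/8) = 0.0625; P(data | urn C) = (3/5)(3/5)(2/5)(3/5) = 0.0864; P(data | urn D) = (10/11)(10/11)(1/11)(10/11) = 0.068301; P(data | urn E) = (2/11)(2/11)(9/11)(2/11) = 0.0049177.
The prior-weighted likelihoods are 1/12 · 0.003858 = 0.0003215, 1/12 · 0.0625 = 0.0052083, 1/3 · 0.0864 = 0.0288, 1/3 · 0.068301 = 0.022767, 1/6 · 0.0049177 = 0.00081962; with total 0.057917.
So P(urn D | data) = (0.022767) / (0.057917) = 0.3931.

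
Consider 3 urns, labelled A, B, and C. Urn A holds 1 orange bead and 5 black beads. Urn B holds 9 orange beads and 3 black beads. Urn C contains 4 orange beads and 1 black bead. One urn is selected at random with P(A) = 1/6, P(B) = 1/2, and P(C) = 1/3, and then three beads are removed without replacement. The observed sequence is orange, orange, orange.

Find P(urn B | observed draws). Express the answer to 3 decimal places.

0.589

The likelihood of the observed sequence under each hypothesis: P(data | urn A) = (1/6)(0/5) = 0; P(data | urn B) = (9/12)(8/11)(7/10) = 21/55; P(data | urn C) = (4/5)(3/4)(2/3) = 2/5.
Multiplying each by its prior: 1/6 · 0 = 0, 1/2 · 21/55 = 21/110, 1/3 · 2/5 = 2/15; summing to 107/330.
Hence P(urn B | data) = (21/110) / (107/330) = 63/107.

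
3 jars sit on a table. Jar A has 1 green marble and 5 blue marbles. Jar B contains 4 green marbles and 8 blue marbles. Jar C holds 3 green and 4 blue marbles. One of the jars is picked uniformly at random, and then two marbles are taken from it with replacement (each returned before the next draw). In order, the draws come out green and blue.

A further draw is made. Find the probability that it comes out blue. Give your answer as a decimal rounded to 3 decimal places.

0.666

The likelihood of the observed sequence under each hypothesis: P(data | jar A) = (1/6)(5/6) = 0.13889; P(data | jar B) = (4/12)(8/12) = 0.22222; P(data | jar C) = (3/7)(4/7) = 0.2449.
Weighting by the prior gives 1/3 · 0.13889 = 0.046296, 1/3 · 0.22222 = 0.074074, 1/3 · 0.2449 = 0.081633; with total 0.202.
Dividing through by the total gives posterior P(jar A | data) = 0.22919, P(jar B | data) = 0.3667, P(jar C | data) = 0.40412.
So P(blue next | data) = Σ P(blue next | H) P(H | data) = (5/6)(0.22919) + (2/3)(0.3667) + (4/7)(0.40412) = 0.66638.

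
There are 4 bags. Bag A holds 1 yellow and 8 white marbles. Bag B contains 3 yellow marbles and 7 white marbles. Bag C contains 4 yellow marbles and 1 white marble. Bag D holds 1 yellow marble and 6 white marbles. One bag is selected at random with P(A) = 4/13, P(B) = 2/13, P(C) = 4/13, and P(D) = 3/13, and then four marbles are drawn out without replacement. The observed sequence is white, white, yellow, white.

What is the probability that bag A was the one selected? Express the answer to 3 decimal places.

Under each hypothesis, the probability of the observed sequence is: P(data | bag A) = (8/9)(7/8)(1/7)(6/6) = 0.11111; P(data | bag B) = (7/10)(6/9)(3/8)(5/7) = 0.125; P(data | bag C) = (1/5)(0/4) = 0; P(data | bag D) = (6/7)(5/6)(1/5)(4/4) = 0.14286.
The prior-weighted likelihoods are 4/13 · 0.11111 = 0.034188, 2/13 · 0.125 = 0.019231, 4/13 · 0 = 0, 3/13 · 0.14286 = 0.032967; summing to 0.086386.
Hence P(bag A | data) = (0.034188) / (0.086386) = 0.39576.

0.396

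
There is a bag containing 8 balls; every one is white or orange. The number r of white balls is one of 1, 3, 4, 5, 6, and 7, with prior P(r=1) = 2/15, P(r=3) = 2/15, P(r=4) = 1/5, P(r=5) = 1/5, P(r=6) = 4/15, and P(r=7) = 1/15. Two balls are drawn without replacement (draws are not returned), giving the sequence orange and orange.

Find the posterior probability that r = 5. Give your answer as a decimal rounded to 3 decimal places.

Under each hypothesis, the probability of the observed sequence is: P(data | r = 1) = (7/8)(6/7) = 3/4; P(data | r = 3) = (5/8)(4/7) = 5/14; P(data | r = 4) = (4/8)(3/7) = 3/14; P(data | r = 5) = (3/8)(2/7) = 3/28; P(data | r = 6) = (2/8)(1/7) = 1/28; P(data | r = 7) = (1/8)(0/7) = 0.
Weighting by the prior gives 2/15 · 3/4 = 1/10, 2/15 · 5/14 = 1/21, 1/5 · 3/14 = 3/70, 1/5 · 3/28 = 3/140, 4/15 · 1/28 = 1/105, 1/15 · 0 = 0; summing to 31/140.
By Bayes' rule, P(r = 5 | data) = (3/140) / (31/140) = 3/31.

0.097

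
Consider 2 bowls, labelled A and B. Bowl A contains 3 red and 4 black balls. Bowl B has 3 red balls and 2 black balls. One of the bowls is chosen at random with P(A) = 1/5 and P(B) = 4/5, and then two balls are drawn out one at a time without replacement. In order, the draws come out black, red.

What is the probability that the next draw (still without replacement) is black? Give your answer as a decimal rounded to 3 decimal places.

Compute the likelihood of the observed sequence for each case: P(data | bowl A) = (4/7)(3/6) = 2/7; P(data | bowl B) = (2/5)(3/4) = 3/10.
Weighting by the prior gives 1/5 · 2/7 = 2/35, 4/5 · 3/10 = 6/25; with total 52/175.
The posterior is then P(bowl A | data) = 5/26, P(bowl B | data) = 21/26.
Averaging over the posterior, P(black next | data) = (3/5)(5/26) + (1/3)(21/26) = 5/13.

0.385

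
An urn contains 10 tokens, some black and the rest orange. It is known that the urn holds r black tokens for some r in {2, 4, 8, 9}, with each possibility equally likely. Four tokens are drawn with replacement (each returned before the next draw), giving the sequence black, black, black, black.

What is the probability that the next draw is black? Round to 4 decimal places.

0.8498

Compute the likelihood of the observed sequence for each case: P(data | r = 2) = (2/10)(2/10)(2/10)(2/10) = 0.0016; P(data | r = 4) = (4/10)(4/10)(4/10)(4/10) = 0.0256; P(data | r = 8) = (8/10)(8/10)(8/10)(8/10) = 0.4096; P(data | r = 9) = (9/10)(9/10)(9/10)(9/10) = 0.6561.
The prior-weighted likelihoods are 1/4 · 0.0016 = 0.0004, 1/4 · 0.0256 = 0.0064, 1/4 · 0.4096 = 0.1024, 1/4 · 0.6561 = 0.16403; these sum to 0.27322.
Normalising, the posterior is P(r = 2 | data) = 0.001464, P(r = 4 | data) = 0.023424, P(r = 8 | data) = 0.37478, P(r = 9 | data) = 0.60033.
So P(black next | data) = Σ P(black next | H) P(H | data) = (1/5)(0.001464) + (2/5)(0.023424) + (4/5)(0.37478) + (9/10)(0.60033) = 0.84978.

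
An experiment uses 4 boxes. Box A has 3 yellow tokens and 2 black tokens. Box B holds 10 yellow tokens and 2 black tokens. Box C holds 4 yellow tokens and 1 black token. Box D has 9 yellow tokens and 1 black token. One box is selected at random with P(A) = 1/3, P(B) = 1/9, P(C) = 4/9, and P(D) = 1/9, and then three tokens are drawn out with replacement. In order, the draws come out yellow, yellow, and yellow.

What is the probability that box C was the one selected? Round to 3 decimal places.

0.512

For each hypothesis, P(data | H) works out to: P(data | box A) = (3/5)(3/5)(3/5) = 0.216; P(data | box B) = (10/12)(10/12)(10/12) = 0.5787; P(data | box C) = (4/5)(4/5)(4/5) = 0.512; P(data | box D) = (9/10)(9/10)(9/10) = 0.729.
Multiplying each by its prior: 1/3 · 0.216 = 0.072, 1/9 · 0.5787 = 0.0643, 4/9 · 0.512 = 0.22756, 1/9 · 0.729 = 0.081; summing to 0.44486.
So P(box C | data) = (0.22756) / (0.44486) = 0.51153.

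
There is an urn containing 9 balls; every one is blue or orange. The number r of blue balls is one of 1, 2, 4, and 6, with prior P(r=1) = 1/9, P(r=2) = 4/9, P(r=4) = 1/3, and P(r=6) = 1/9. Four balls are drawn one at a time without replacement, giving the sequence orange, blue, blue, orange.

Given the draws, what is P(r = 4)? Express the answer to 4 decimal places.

The likelihood of the observed sequence under each hypothesis: P(data | r = 1) = (8/9)(1/8)(0/7) = 0; P(data | r = 2) = (7/9)(2/8)(1/7)(6/6) = 0.027778; P(data | r = 4) = (5/9)(4/8)(3/7)(4/6) = 0.079365; P(data | r = 6) = (3/9)(6/8)(5/7)(2/6) = 0.059524.
The prior-weighted likelihoods are 1/9 · 0 = 0, 4/9 · 0.027778 = 0.012346, 1/3 · 0.079365 = 0.026455, 1/9 · 0.059524 = 0.0066138; summing to 0.045414.
Hence P(r = 4 | data) = (0.026455) / (0.045414) = 0.58252.

0.5825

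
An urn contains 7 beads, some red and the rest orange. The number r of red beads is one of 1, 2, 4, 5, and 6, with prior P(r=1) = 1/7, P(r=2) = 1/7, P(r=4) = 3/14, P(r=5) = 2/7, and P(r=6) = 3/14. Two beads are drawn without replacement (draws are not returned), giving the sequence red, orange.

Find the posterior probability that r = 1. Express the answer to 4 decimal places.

0.0952

For each hypothesis, P(data | H) works out to: P(data | r = 1) = (1/7)(6/6) = 1/7; P(data | r = 2) = (2/7)(5/6) = 5/21; P(data | r = 4) = (4/7)(3/6) = 2/7; P(data | r = 5) = (5/7)(2/6) = 5/21; P(data | r = 6) = (6/7)(1/6) = 1/7.
Weighting by the prior gives 1/7 · 1/7 = 1/49, 1/7 · 5/21 = 5/147, 3/14 · 2/7 = 3/49, 2/7 · 5/21 = 10/147, 3/14 · 1/7 = 3/98; summing to 3/14.
By Bayes' rule, P(r = 1 | data) = (1/49) / (3/14) = 2/21.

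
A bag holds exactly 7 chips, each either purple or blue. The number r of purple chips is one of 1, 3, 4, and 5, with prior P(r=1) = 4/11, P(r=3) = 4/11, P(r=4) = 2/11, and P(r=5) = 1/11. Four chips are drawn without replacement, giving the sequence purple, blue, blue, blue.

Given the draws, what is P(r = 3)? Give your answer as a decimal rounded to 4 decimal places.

0.3529

Compute the likelihood of the observed sequence for each case: P(data | r = 1) = (1/7)(6/6)(5/5)(4/4) = 1/7; P(data | r = 3) = (3/7)(4/6)(3/5)(2/4) = 3/35; P(data | r = 4) = (4/7)(3/6)(2/5)(1/4) = 1/35; P(data | r = 5) = (5/7)(2/6)(1/5)(0/4) = 0.
Multiplying each by its prior: 4/11 · 1/7 = 4/77, 4/11 · 3/35 = 12/385, 2/11 · 1/35 = 2/385, 1/11 · 0 = 0; with total 34/385.
By Bayes' rule, P(r = 3 | data) = (12/385) / (34/385) = 6/17.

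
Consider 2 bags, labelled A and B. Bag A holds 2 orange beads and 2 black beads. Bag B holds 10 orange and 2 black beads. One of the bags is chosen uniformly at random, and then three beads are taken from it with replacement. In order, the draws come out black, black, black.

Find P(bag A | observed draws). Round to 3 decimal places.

Compute the likelihood of the observed sequence for each case: P(data | bag A) = (2/4)(2/4)(2/4) = 1/8; P(data | bag B) = (2/12)(2/12)(2/12) = 1/216.
Multiplying each by its prior: 1/2 · 1/8 = 1/16, 1/2 · 1/216 = 1/432; these sum to 7/108.
By Bayes' rule, P(bag A | data) = (1/16) / (7/108) = 27/28.

0.964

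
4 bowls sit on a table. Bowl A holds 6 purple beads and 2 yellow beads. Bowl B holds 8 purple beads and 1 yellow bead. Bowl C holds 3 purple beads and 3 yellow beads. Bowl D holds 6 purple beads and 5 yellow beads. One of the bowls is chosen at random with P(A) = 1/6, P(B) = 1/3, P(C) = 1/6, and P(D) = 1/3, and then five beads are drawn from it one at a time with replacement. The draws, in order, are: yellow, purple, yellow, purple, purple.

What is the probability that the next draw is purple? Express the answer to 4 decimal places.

0.6154

The likelihood of the observed sequence under each hypothesis: P(data | bowl A) = (2/8)(6/8)(2/8)(6/8)(6/8) = 0.026367; P(data | bowl B) = (1/9)(8/9)(1/9)(8/9)(8/9) = 0.0086708; P(data | bowl C) = (3/6)(3/6)(3/6)(3/6)(3/6) = 0.03125; P(data | bowl D) = (5/11)(6/11)(5/11)(6/11)(6/11) = 0.03353.
The prior-weighted likelihoods are 1/6 · 0.026367 = 0.0043945, 1/3 · 0.0086708 = 0.0028903, 1/6 · 0.03125 = 0.0052083, 1/3 · 0.03353 = 0.011177; with total 0.02367.
The posterior is then P(bowl A | data) = 0.18566, P(bowl B | data) = 0.12211, P(bowl C | data) = 0.22004, P(bowl D | data) = 0.47219.
Averaging over the posterior, P(purple next | data) = (3/4)(0.18566) + (8/9)(0.12211) + (1/2)(0.22004) + (6/11)(0.47219) = 0.61536.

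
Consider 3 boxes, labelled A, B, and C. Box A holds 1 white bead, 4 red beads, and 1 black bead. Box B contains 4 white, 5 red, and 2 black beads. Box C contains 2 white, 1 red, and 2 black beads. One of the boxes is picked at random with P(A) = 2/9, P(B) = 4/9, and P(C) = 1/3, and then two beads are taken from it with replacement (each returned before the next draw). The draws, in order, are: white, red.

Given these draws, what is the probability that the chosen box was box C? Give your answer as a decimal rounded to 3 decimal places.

0.214

Compute the likelihood of the observed sequence for each case: P(data | box A) = (1/6)(4/6) = 0.11111; P(data | box B) = (4/11)(5/11) = 0.16529; P(data | box C) = (2/5)(1/5) = 0.08.
Multiplying each by its prior: 2/9 · 0.11111 = 0.024691, 4/9 · 0.16529 = 0.073462, 1/3 · 0.08 = 0.026667; summing to 0.12482.
So P(box C | data) = (0.026667) / (0.12482) = 0.21364.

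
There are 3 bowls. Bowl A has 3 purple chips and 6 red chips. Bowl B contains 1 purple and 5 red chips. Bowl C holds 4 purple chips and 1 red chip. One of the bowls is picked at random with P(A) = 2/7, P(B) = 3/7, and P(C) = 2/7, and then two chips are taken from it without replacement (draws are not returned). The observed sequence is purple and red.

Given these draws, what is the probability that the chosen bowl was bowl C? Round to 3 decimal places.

0.286

For each hypothesis, P(data | H) works out to: P(data | bowl A) = (3/9)(6/8) = 1/4; P(data | bowl B) = (1/6)(5/5) = 1/6; P(data | bowl C) = (4/5)(1/4) = 1/5.
Weighting by the prior gives 2/7 · 1/4 = 1/14, 3/7 · 1/6 = 1/14, 2/7 · 1/5 = 2/35; these sum to 1/5.
Hence P(bowl C | data) = (2/35) / (1/5) = 2/7.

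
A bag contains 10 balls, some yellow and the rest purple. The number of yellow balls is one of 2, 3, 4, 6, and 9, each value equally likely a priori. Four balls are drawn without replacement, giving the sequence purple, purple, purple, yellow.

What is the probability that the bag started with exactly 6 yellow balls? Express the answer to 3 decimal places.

Compute the likelihood of the observed sequence for each case: P(data | r = 2) = (8/10)(7/9)(6/8)(2/7) = 0.13333; P(data | r = 3) = (7/10)(6/9)(5/8)(3/7) = 0.125; P(data | r = 4) = (6/10)(5/9)(4/8)(4/7) = 0.095238; P(data | r = 6) = (4/10)(3/9)(2/8)(6/7) = 0.028571; P(data | r = 9) = (1/10)(0/9) = 0.
The prior-weighted likelihoods are 1/5 · 0.13333 = 0.026667, 1/5 · 0.125 = 0.025, 1/5 · 0.095238 = 0.019048, 1/5 · 0.028571 = 0.0057143, 1/5 · 0 = 0; these sum to 0.076429.
Therefore the posterior P(r = 6 | data) = (0.0057143) / (0.076429) = 0.074766.

0.075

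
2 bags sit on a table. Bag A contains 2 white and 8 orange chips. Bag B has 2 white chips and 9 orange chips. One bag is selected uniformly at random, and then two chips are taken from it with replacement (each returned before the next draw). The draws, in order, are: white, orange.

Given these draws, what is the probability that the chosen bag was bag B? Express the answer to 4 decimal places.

The likelihood of the observed sequence under each hypothesis: P(data | bag A) = (2/10)(8/10) = 0.16; P(data | bag B) = (2/11)(9/11) = 0.14876.
Weighting by the prior gives 1/2 · 0.16 = 0.08, 1/2 · 0.14876 = 0.07438; these sum to 0.15438.
So P(bag B | data) = (0.07438) / (0.15438) = 0.4818.

0.4818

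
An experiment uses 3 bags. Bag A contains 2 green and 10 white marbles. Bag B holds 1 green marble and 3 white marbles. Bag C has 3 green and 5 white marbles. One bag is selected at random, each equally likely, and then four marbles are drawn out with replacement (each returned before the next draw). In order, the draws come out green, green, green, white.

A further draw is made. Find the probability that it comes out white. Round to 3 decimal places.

0.672

Under each hypothesis, the probability of the observed sequence is: P(data | bag A) = (2/12)(2/12)(2/12)(10/12) = 0.003858; P(data | bag B) = (1/4)(1/4)(1/4)(3/4) = 0.011719; P(data | bag C) = (3/8)(3/8)(3/8)(5/8) = 0.032959.
Weighting by the prior gives 1/3 · 0.003858 = 0.001286, 1/3 · 0.011719 = 0.0039062, 1/3 · 0.032959 = 0.010986; summing to 0.016179.
The posterior is then P(bag A | data) = 0.079488, P(bag B | data) = 0.24145, P(bag C | data) = 0.67907.
The predictive probability is P(white next | data) = (5/6)(0.079488) + (3/4)(0.24145) + (5/8)(0.67907) = 0.67174.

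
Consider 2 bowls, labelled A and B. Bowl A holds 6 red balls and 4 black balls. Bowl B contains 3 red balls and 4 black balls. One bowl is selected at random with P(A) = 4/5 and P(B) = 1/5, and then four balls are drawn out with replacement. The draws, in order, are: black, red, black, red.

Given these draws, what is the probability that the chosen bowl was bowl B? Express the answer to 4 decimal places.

0.2065

For each hypothesis, P(data | H) works out to: P(data | bowl A) = (4/10)(6/10)(4/10)(6/10) = 0.0576; P(data | bowl B) = (4/7)(3/7)(4/7)(3/7) = 0.059975.
The prior-weighted likelihoods are 4/5 · 0.0576 = 0.04608, 1/5 · 0.059975 = 0.011995; these sum to 0.058075.
So P(bowl B | data) = (0.011995) / (0.058075) = 0.20654.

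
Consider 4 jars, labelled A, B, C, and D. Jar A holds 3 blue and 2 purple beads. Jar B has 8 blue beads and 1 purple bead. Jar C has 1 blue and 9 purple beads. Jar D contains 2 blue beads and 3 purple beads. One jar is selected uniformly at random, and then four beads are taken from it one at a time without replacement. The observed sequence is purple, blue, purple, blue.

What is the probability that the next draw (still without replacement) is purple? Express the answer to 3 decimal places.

0.500

The likelihood of the observed sequence under each hypothesis: P(data | jar A) = (2/5)(3/4)(1/3)(2/2) = 1/10; P(data | jar B) = (1/9)(8/8)(0/7) = 0; P(data | jar C) = (9/10)(1/9)(8/8)(0/7) = 0; P(data | jar D) = (3/5)(2/4)(2/3)(1/2) = 1/10.
The prior-weighted likelihoods are 1/4 · 1/10 = 1/40, 1/4 · 0 = 0, 1/4 · 0 = 0, 1/4 · 1/10 = 1/40; summing to 1/20.
Normalising, the posterior is P(jar A | data) = 1/2, P(jar B | data) = 0, P(jar C | data) = 0, P(jar D | data) = 1/2.
Averaging over the posterior, P(purple next | data) = (0)(1/2) + (1)(1/2) = 1/2.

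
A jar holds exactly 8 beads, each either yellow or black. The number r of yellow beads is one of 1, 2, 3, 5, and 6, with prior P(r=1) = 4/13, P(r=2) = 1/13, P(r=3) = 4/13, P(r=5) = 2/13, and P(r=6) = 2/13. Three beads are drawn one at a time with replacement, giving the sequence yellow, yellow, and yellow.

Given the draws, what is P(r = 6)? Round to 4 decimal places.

Under each hypothesis, the probability of the observed sequence is: P(data | r = 1) = (1/8)(1/8)(1/8) = 0.0019531; P(data | r = 2) = (2/8)(2/8)(2/8) = 0.015625; P(data | r = 3) = (3/8)(3/8)(3/8) = 0.052734; P(data | r = 5) = (5/8)(5/8)(5/8) = 0.24414; P(data | r = 6) = (6/8)(6/8)(6/8) = 0.42188.
The prior-weighted likelihoods are 4/13 · 0.0019531 = 0.00060096, 1/13 · 0.015625 = 0.0012019, 4/13 · 0.052734 = 0.016226, 2/13 · 0.24414 = 0.03756, 2/13 · 0.42188 = 0.064904; summing to 0.12049.
Therefore the posterior P(r = 6 | data) = (0.064904) / (0.12049) = 0.53865.

0.5387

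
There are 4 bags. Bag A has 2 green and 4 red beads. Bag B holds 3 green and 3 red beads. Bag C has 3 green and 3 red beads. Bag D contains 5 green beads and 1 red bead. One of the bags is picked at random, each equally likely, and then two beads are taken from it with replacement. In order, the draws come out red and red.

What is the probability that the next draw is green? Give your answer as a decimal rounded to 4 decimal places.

0.4333

Compute the likelihood of the observed sequence for each case: P(data | bag A) = (4/6)(4/6) = 4/9; P(data | bag B) = (3/6)(3/6) = 1/4; P(data | bag C) = (3/6)(3/6) = 1/4; P(data | bag D) = (1/6)(1/6) = 1/36.
Multiplying each by its prior: 1/4 · 4/9 = 1/9, 1/4 · 1/4 = 1/16, 1/4 · 1/4 = 1/16, 1/4 · 1/36 = 1/144; summing to 35/144.
Dividing through by the total gives posterior P(bag A | data) = 16/35, P(bag B | data) = 9/35, P(bag C | data) = 9/35, P(bag D | data) = 1/35.
Averaging over the posterior, P(green next | data) = (1/3)(16/35) + (1/2)(9/35) + (1/2)(9/35) + (5/6)(1/35) = 13/30.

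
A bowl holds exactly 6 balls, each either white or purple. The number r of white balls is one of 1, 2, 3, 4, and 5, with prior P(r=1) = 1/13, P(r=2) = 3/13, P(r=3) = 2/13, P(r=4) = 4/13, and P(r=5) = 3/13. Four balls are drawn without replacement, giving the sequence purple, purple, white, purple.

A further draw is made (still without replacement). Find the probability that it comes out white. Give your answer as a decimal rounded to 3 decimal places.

Compute the likelihood of the observed sequence for each case: P(data | r = 1) = (5/6)(4/5)(1/4)(3/3) = 1/6; P(data | r = 2) = (4/6)(3/5)(2/4)(2/3) = 2/15; P(data | r = 3) = (3/6)(2/5)(3/4)(1/3) = 1/20; P(data | r = 4) = (2/6)(1/5)(4/4)(0/3) = 0; P(data | r = 5) = (1/6)(0/5) = 0.
Multiplying each by its prior: 1/13 · 1/6 = 1/78, 3/13 · 2/15 = 2/65, 2/13 · 1/20 = 1/130, 4/13 · 0 = 0, 3/13 · 0 = 0; summing to 2/39.
The posterior is then P(r = 1 | data) = 1/4, P(r = 2 | data) = 3/5, P(r = 3 | data) = 3/20, P(r = 4 | data) = 0, P(r = 5 | data) = 0.
Averaging over the posterior, P(white next | data) = (0)(1/4) + (1/2)(3/5) + (1)(3/20) = 9/20.

0.450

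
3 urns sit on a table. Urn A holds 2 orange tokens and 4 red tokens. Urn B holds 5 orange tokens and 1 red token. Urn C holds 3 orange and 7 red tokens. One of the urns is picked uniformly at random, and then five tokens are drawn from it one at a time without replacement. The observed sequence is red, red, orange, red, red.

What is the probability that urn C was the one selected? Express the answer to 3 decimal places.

The likelihood of the observed sequence under each hypothesis: P(data | urn A) = (4/6)(3/5)(2/4)(2/3)(1/2) = 1/15; P(data | urn B) = (1/6)(0/5) = 0; P(data | urn C) = (7/10)(6/9)(3/8)(5/7)(4/6) = 1/12.
The prior-weighted likelihoods are 1/3 · 1/15 = 1/45, 1/3 · 0 = 0, 1/3 · 1/12 = 1/36; summing to 1/20.
So P(urn C | data) = (1/36) / (1/20) = 5/9.

0.556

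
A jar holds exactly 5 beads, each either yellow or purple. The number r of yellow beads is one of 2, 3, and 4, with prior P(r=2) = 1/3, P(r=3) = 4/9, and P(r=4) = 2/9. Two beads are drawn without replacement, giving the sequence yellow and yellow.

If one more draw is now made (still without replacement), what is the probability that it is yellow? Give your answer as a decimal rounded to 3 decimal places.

0.444

The likelihood of the observed sequence under each hypothesis: P(data | r = 2) = (2/5)(1/4) = 1/10; P(data | r = 3) = (3/5)(2/4) = 3/10; P(data | r = 4) = (4/5)(3/4) = 3/5.
Weighting by the prior gives 1/3 · 1/10 = 1/30, 4/9 · 3/10 = 2/15, 2/9 · 3/5 = 2/15; with total 3/10.
The posterior is then P(r = 2 | data) = 1/9, P(r = 3 | data) = 4/9, P(r = 4 | data) = 4/9.
The predictive probability is P(yellow next | data) = (0)(1/9) + (1/3)(4/9) + (2/3)(4/9) = 4/9.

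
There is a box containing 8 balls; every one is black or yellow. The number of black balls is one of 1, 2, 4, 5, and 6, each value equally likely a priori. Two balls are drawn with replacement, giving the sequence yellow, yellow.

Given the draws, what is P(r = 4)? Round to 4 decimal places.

For each hypothesis, P(data | H) works out to: P(data | r = 1) = (7/8)(7/8) = 49/64; P(data | r = 2) = (6/8)(6/8) = 9/16; P(data | r = 4) = (4/8)(4/8) = 1/4; P(data | r = 5) = (3/8)(3/8) = 9/64; P(data | r = 6) = (2/8)(2/8) = 1/16.
Multiplying each by its prior: 1/5 · 49/64 = 49/320, 1/5 · 9/16 = 9/80, 1/5 · 1/4 = 1/20, 1/5 · 9/64 = 9/320, 1/5 · 1/16 = 1/80; summing to 57/160.
So P(r = 4 | data) = (1/20) / (57/160) = 8/57.

0.1404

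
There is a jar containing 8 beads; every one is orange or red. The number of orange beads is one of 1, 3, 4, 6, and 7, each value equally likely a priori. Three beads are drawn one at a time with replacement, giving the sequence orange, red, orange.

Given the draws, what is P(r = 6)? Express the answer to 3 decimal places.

The likelihood of the observed sequence under each hypothesis: P(data | r = 1) = (1/8)(7/8)(1/8) = 0.013672; P(data | r = 3) = (3/8)(5/8)(3/8) = 0.087891; P(data | r = 4) = (4/8)(4/8)(4/8) = 0.125; P(data | r = 6) = (6/8)(2/8)(6/8) = 0.14062; P(data | r = 7) = (7/8)(1/8)(7/8) = 0.095703.
The prior-weighted likelihoods are 1/5 · 0.013672 = 0.0027344, 1/5 · 0.087891 = 0.017578, 1/5 · 0.125 = 0.025, 1/5 · 0.14062 = 0.028125, 1/5 · 0.095703 = 0.019141; summing to 0.092578.
Therefore the posterior P(r = 6 | data) = (0.028125) / (0.092578) = 0.3038.

0.304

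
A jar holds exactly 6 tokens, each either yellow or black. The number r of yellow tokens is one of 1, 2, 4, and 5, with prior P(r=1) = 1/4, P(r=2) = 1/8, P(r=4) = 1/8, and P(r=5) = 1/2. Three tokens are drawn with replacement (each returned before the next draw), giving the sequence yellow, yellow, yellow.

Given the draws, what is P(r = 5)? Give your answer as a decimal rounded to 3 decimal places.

The likelihood of the observed sequence under each hypothesis: P(data | r = 1) = (1/6)(1/6)(1/6) = 1/216; P(data | r = 2) = (2/6)(2/6)(2/6) = 1/27; P(data | r = 4) = (4/6)(4/6)(4/6) = 8/27; P(data | r = 5) = (5/6)(5/6)(5/6) = 125/216.
Weighting by the prior gives 1/4 · 1/216 = 1/864, 1/8 · 1/27 = 1/216, 1/8 · 8/27 = 1/27, 1/2 · 125/216 = 125/432; these sum to 287/864.
Hence P(r = 5 | data) = (125/432) / (287/864) = 250/287.

0.871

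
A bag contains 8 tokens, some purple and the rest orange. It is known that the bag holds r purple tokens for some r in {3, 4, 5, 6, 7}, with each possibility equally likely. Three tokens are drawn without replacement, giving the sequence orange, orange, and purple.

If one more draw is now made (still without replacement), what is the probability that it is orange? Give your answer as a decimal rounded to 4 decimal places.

Under each hypothesis, the probability of the observed sequence is: P(data | r = 3) = (5/8)(4/7)(3/6) = 5/28; P(data | r = 4) = (4/8)(3/7)(4/6) = 1/7; P(data | r = 5) = (3/8)(2/7)(5/6) = 5/56; P(data | r = 6) = (2/8)(1/7)(6/6) = 1/28; P(data | r = 7) = (1/8)(0/7) = 0.
Weighting by the prior gives 1/5 · 5/28 = 1/28, 1/5 · 1/7 = 1/35, 1/5 · 5/56 = 1/56, 1/5 · 1/28 = 1/140, 1/5 · 0 = 0; with total 5/56.
Dividing through by the total gives posterior P(r = 3 | data) = 2/5, P(r = 4 | data) = 8/25, P(r = 5 | data) = 1/5, P(r = 6 | data) = 2/25, P(r = 7 | data) = 0.
So P(orange next | data) = Σ P(orange next | H) P(H | data) = (3/5)(2/5) + (2/5)(8/25) + (1/5)(1/5) + (0)(2/25) = 51/125.

0.4080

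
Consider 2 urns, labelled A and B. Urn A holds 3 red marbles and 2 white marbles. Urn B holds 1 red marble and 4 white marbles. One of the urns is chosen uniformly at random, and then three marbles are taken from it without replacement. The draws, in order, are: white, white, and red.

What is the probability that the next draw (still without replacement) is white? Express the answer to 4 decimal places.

Under each hypothesis, the probability of the observed sequence is: P(data | urn A) = (2/5)(1/4)(3/3) = 1/10; P(data | urn B) = (4/5)(3/4)(1/3) = 1/5.
The prior-weighted likelihoods are 1/2 · 1/10 = 1/20, 1/2 · 1/5 = 1/10; summing to 3/20.
Dividing through by the total gives posterior P(urn A | data) = 1/3, P(urn B | data) = 2/3.
Averaging over the posterior, P(white next | data) = (0)(1/3) + (1)(2/3) = 2/3.

0.6667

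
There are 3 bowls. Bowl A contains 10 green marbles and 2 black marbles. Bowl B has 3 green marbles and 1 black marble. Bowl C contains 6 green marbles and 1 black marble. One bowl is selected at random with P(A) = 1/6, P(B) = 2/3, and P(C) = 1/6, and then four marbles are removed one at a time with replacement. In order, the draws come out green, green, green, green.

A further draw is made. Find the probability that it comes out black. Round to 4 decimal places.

0.2072

The likelihood of the observed sequence under each hypothesis: P(data | bowl A) = (10/12)(10/12)(10/12)(10/12) = 0.48225; P(data | bowl B) = (3/4)(3/4)(3/4)(3/4) = 0.31641; P(data | bowl C) = (6/7)(6/7)(6/7)(6/7) = 0.53978.
The prior-weighted likelihoods are 1/6 · 0.48225 = 0.080376, 2/3 · 0.31641 = 0.21094, 1/6 · 0.53978 = 0.089963; these sum to 0.38128.
The posterior is then P(bowl A | data) = 0.21081, P(bowl B | data) = 0.55324, P(bowl C | data) = 0.23595.
Averaging over the posterior, P(black next | data) = (1/6)(0.21081) + (1/4)(0.55324) + (1/7)(0.23595) = 0.20715.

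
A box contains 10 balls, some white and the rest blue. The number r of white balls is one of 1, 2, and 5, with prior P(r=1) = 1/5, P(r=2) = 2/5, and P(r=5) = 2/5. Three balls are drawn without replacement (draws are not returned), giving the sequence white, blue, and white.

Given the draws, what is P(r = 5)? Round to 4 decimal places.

Compute the likelihood of the observed sequence for each case: P(data | r = 1) = (1/10)(9/9)(0/8) = 0; P(data | r = 2) = (2/10)(8/9)(1/8) = 1/45; P(data | r = 5) = (5/10)(5/9)(4/8) = 5/36.
The prior-weighted likelihoods are 1/5 · 0 = 0, 2/5 · 1/45 = 2/225, 2/5 · 5/36 = 1/18; summing to 29/450.
Hence P(r = 5 | data) = (1/18) / (29/450) = 25/29.

0.8621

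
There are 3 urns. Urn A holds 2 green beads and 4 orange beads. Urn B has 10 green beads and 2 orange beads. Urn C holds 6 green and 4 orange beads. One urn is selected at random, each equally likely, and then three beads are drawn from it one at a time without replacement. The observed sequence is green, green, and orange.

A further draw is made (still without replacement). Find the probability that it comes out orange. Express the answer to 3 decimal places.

0.415

For each hypothesis, P(data | H) works out to: P(data | urn A) = (2/6)(1/5)(4/4) = 1/15; P(data | urn B) = (10/12)(9/11)(2/10) = 3/22; P(data | urn C) = (6/10)(5/9)(4/8) = 1/6.
Multiplying each by its prior: 1/3 · 1/15 = 1/45, 1/3 · 3/22 = 1/22, 1/3 · 1/6 = 1/18; with total 61/495.
The posterior is then P(urn A | data) = 11/61, P(urn B | data) = 45/122, P(urn C | data) = 55/122.
Averaging over the posterior, P(orange next | data) = (1)(11/61) + (1/9)(45/122) + (3/7)(55/122) = 177/427.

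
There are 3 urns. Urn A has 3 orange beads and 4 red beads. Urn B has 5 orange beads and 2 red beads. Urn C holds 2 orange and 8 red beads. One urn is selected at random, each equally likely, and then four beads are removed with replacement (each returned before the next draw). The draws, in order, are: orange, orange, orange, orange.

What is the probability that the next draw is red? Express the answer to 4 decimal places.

Under each hypothesis, the probability of the observed sequence is: P(data | urn A) = (3/7)(3/7)(3/7)(3/7) = 0.033736; P(data | urn B) = (5/7)(5/7)(5/7)(5/7) = 0.26031; P(data | urn C) = (2/10)(2/10)(2/10)(2/10) = 0.0016.
The prior-weighted likelihoods are 1/3 · 0.033736 = 0.011245, 1/3 · 0.26031 = 0.086769, 1/3 · 0.0016 = 0.00053333; with total 0.098548.
Normalising, the posterior is P(urn A | data) = 0.11411, P(urn B | data) = 0.88048, P(urn C | data) = 0.0054119.
So P(red next | data) = Σ P(red next | H) P(H | data) = (4/7)(0.11411) + (2/7)(0.88048) + (4/5)(0.0054119) = 0.3211.

0.3211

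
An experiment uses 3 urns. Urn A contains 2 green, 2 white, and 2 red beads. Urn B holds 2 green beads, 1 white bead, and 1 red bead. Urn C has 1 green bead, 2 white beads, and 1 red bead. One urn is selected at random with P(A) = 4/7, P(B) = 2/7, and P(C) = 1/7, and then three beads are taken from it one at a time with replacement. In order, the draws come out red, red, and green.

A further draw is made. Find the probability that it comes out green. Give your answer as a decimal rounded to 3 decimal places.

0.374

The likelihood of the observed sequence under each hypothesis: P(data | urn A) = (2/6)(2/6)(2/6) = 0.037037; P(data | urn B) = (1/4)(1/4)(2/4) = 0.03125; P(data | urn C) = (1/4)(1/4)(1/4) = 0.015625.
The prior-weighted likelihoods are 4/7 · 0.037037 = 0.021164, 2/7 · 0.03125 = 0.0089286, 1/7 · 0.015625 = 0.0022321; with total 0.032325.
Dividing through by the total gives posterior P(urn A | data) = 0.65473, P(urn B | data) = 0.27621, P(urn C | data) = 0.069054.
Averaging over the posterior, P(green next | data) = (1/3)(0.65473) + (1/2)(0.27621) + (1/4)(0.069054) = 0.37361.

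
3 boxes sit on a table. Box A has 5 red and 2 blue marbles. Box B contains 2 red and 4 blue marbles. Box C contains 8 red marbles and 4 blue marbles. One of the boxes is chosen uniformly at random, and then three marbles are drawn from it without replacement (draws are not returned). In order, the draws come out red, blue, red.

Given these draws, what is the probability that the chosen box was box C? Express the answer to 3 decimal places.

0.398

Under each hypothesis, the probability of the observed sequence is: P(data | box A) = (5/7)(2/6)(4/5) = 0.19048; P(data | box B) = (2/6)(4/5)(1/4) = 0.066667; P(data | box C) = (8/12)(4/11)(7/10) = 0.1697.
Multiplying each by its prior: 1/3 · 0.19048 = 0.063492, 1/3 · 0.066667 = 0.022222, 1/3 · 0.1697 = 0.056566; these sum to 0.14228.
Therefore the posterior P(box C | data) = (0.056566) / (0.14228) = 0.39757.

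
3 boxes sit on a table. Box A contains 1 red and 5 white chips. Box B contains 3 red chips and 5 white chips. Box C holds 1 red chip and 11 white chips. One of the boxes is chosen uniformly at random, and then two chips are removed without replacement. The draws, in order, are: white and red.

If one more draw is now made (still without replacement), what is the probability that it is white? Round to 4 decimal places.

Under each hypothesis, the probability of the observed sequence is: P(data | box A) = (5/6)(1/5) = 1/6; P(data | box B) = (5/8)(3/7) = 15/56; P(data | box C) = (11/12)(1/11) = 1/12.
Weighting by the prior gives 1/3 · 1/6 = 1/18, 1/3 · 15/56 = 5/56, 1/3 · 1/12 = 1/36; summing to 29/168.
Dividing through by the total gives posterior P(box A | data) = 28/87, P(box B | data) = 15/29, P(box C | data) = 14/87.
So P(white next | data) = Σ P(white next | H) P(H | data) = (1)(28/87) + (2/3)(15/29) + (1)(14/87) = 24/29.

0.8276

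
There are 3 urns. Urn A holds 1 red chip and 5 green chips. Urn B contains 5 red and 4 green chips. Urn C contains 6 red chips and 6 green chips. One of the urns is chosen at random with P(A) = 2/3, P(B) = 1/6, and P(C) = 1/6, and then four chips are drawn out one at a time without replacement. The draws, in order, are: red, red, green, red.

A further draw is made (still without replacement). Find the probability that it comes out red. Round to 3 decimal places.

0.389

For each hypothesis, P(data | H) works out to: P(data | urn A) = (1/6)(0/5) = 0; P(data | urn B) = (5/9)(4/8)(4/7)(3/6) = 0.079365; P(data | urn C) = (6/12)(5/11)(6/10)(4/9) = 0.060606.
The prior-weighted likelihoods are 2/3 · 0 = 0, 1/6 · 0.079365 = 0.013228, 1/6 · 0.060606 = 0.010101; with total 0.023329.
Dividing through by the total gives posterior P(urn A | data) = 0, P(urn B | data) = 0.56701, P(urn C | data) = 0.43299.
Averaging over the posterior, P(red next | data) = (2/5)(0.56701) + (3/8)(0.43299) = 0.38918.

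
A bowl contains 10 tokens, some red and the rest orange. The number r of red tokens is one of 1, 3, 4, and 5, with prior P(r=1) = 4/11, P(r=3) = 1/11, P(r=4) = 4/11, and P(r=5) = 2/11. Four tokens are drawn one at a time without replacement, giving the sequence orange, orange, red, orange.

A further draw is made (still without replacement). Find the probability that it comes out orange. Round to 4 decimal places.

0.6961

For each hypothesis, P(data | H) works out to: P(data | r = 1) = (9/10)(8/9)(1/8)(7/7) = 1/10; P(data | r = 3) = (7/10)(6/9)(3/8)(5/7) = 1/8; P(data | r = 4) = (6/10)(5/9)(4/8)(4/7) = 2/21; P(data | r = 5) = (5/10)(4/9)(5/8)(3/7) = 5/84.
Weighting by the prior gives 4/11 · 1/10 = 2/55, 1/11 · 1/8 = 1/88, 4/11 · 2/21 = 8/231, 2/11 · 5/84 = 5/462; summing to 41/440.
Normalising, the posterior is P(r = 1 | data) = 0.39024, P(r = 3 | data) = 0.12195, P(r = 4 | data) = 0.37166, P(r = 5 | data) = 0.11614.
So P(orange next | data) = Σ P(orange next | H) P(H | data) = (1)(0.39024) + (2/3)(0.12195) + (1/2)(0.37166) + (1/3)(0.11614) = 0.69609.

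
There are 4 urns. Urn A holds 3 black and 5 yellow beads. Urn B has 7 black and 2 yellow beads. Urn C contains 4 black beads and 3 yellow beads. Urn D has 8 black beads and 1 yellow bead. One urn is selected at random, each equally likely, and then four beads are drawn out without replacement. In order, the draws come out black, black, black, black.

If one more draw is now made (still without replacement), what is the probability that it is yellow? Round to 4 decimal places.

Under each hypothesis, the probability of the observed sequence is: P(data | urn A) = (3/8)(2/7)(1/6)(0/5) = 0; P(data | urn B) = (7/9)(6/8)(5/7)(4/6) = 5/18; P(data | urn C) = (4/7)(3/6)(2/5)(1/4) = 1/35; P(data | urn D) = (8/9)(7/8)(6/7)(5/6) = 5/9.
Weighting by the prior gives 1/4 · 0 = 0, 1/4 · 5/18 = 5/72, 1/4 · 1/35 = 1/140, 1/4 · 5/9 = 5/36; summing to 181/840.
The posterior is then P(urn A | data) = 0, P(urn B | data) = 175/543, P(urn C | data) = 6/181, P(urn D | data) = 350/543.
So P(yellow next | data) = Σ P(yellow next | H) P(H | data) = (2/5)(175/543) + (1)(6/181) + (1/5)(350/543) = 158/543.

0.2910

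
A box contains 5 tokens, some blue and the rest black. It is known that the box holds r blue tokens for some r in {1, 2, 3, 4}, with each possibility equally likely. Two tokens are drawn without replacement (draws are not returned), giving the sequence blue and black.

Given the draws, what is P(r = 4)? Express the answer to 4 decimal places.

For each hypothesis, P(data | H) works out to: P(data | r = 1) = (1/5)(4/4) = 1/5; P(data | r = 2) = (2/5)(3/4) = 3/10; P(data | r = 3) = (3/5)(2/4) = 3/10; P(data | r = 4) = (4/5)(1/4) = 1/5.
The prior-weighted likelihoods are 1/4 · 1/5 = 1/20, 1/4 · 3/10 = 3/40, 1/4 · 3/10 = 3/40, 1/4 · 1/5 = 1/20; with total 1/4.
So P(r = 4 | data) = (1/20) / (1/4) = 1/5.

0.2000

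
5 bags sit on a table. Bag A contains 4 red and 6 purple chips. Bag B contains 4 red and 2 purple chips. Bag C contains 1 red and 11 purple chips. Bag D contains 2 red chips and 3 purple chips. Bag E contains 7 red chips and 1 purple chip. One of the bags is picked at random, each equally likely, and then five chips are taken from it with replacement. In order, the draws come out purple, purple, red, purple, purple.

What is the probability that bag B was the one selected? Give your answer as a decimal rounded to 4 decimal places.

0.0481

Under each hypothesis, the probability of the observed sequence is: P(data | bag A) = (6/10)(6/10)(4/10)(6/10)(6/10) = 0.05184; P(data | bag B) = (2/6)(2/6)(4/6)(2/6)(2/6) = 0.0082305; P(data | bag C) = (11/12)(11/12)(1/12)(11/12)(11/12) = 0.058839; P(data | bag D) = (3/5)(3/5)(2/5)(3/5)(3/5) = 0.05184; P(data | bag E) = (1/8)(1/8)(7/8)(1/8)(1/8) = 0.00021362.
Multiplying each by its prior: 1/5 · 0.05184 = 0.010368, 1/5 · 0.0082305 = 0.0016461, 1/5 · 0.058839 = 0.011768, 1/5 · 0.05184 = 0.010368, 1/5 · 0.00021362 = 4.2725e-05; these sum to 0.034193.
By Bayes' rule, P(bag B | data) = (0.0016461) / (0.034193) = 0.048142.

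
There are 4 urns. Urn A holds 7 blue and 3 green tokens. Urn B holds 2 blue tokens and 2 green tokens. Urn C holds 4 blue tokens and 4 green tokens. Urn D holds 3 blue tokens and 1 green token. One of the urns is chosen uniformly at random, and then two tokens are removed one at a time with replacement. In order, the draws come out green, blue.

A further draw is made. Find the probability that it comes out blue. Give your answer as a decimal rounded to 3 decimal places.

Compute the likelihood of the observed sequence for each case: P(data | urn A) = (3/10)(7/10) = 0.21; P(data | urn B) = (2/4)(2/4) = 0.25; P(data | urn C) = (4/8)(4/8) = 0.25; P(data | urn D) = (1/4)(3/4) = 0.1875.
Multiplying each by its prior: 1/4 · 0.21 = 0.0525, 1/4 · 0.25 = 0.0625, 1/4 · 0.25 = 0.0625, 1/4 · 0.1875 = 0.046875; with total 0.22437.
Normalising, the posterior is P(urn A | data) = 0.23398, P(urn B | data) = 0.27855, P(urn C | data) = 0.27855, P(urn D | data) = 0.20891.
So P(blue next | data) = Σ P(blue next | H) P(H | data) = (7/10)(0.23398) + (1/2)(0.27855) + (1/2)(0.27855) + (3/4)(0.20891) = 0.59903.

0.599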